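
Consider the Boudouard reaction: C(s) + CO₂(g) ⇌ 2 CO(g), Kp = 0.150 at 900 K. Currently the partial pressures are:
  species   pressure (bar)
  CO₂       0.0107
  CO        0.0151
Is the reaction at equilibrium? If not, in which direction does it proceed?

(C is a pure solid — omitted from Qp.)
Qp = P(CO)² / P(CO₂) = (0.0151)² / (0.0107) = 0.0213
Qp = 0.0213 < Kp = 0.150, so the forward reaction proceeds.

forward (toward products)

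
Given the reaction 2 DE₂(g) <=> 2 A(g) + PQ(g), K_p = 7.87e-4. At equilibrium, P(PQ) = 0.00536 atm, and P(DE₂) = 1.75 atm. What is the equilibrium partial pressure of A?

P(A) = 0.671 atm

At equilibrium, K_p = P(A)²·P(PQ) / P(DE₂)² = 7.87e-4.
(P(A))²·(0.00536) / (1.75)² = 7.87e-4
P(A)² = 0.450 ⇒ P(A) = 0.671 atm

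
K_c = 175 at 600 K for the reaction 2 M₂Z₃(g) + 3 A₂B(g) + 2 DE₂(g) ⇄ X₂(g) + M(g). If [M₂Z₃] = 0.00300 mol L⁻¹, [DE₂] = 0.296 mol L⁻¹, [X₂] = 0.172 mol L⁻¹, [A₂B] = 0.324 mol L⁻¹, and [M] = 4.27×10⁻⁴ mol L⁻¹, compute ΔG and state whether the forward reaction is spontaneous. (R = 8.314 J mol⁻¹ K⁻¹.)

ΔG = 13.7 kJ/mol; the forward reaction is non-spontaneous

Q_c = [X₂]·[M] / ([M₂Z₃]²·[A₂B]³·[DE₂]²) = (0.172)·(4.27×10⁻⁴) / ((0.00300)²·(0.324)³·(0.296)²) = 2740
ΔG = RT ln(Q_c/K_c) = (8.314 J mol⁻¹ K⁻¹)(600 K) × ln(2740/175)
   = (4.988 kJ/mol)(2.751) = 13.7 kJ/mol
ΔG > 0, so the forward reaction is non-spontaneous (proceeds in reverse).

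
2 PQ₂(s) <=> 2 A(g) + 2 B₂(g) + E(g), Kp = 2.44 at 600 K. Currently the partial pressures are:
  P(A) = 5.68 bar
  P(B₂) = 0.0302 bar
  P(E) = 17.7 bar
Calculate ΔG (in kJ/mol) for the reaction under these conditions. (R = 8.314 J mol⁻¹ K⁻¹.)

ΔG = -7.70 kJ/mol

(PQ₂ is a pure solid — omitted from Qp.)
Qp = P(A)²·P(B₂)²·P(E) = (5.68)²·(0.0302)²·(17.7) = 0.521
ΔG = RT ln(Qp/Kp) = (8.314 J mol⁻¹ K⁻¹)(600 K) × ln(0.521/2.44)
   = (4.988 kJ/mol)(-1.544) = -7.70 kJ/mol
ΔG < 0, so the forward reaction is spontaneous (proceeds forward).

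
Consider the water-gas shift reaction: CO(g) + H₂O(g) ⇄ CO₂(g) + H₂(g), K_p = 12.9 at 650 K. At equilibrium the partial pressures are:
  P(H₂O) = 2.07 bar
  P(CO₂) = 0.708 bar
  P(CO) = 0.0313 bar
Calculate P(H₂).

P(H₂) = 1.18 bar

At equilibrium, K_p = P(CO₂)·P(H₂) / (P(CO)·P(H₂O)) = 12.9.
(0.708)·(P(H₂)) / ((0.0313)·(2.07)) = 12.9
P(H₂) = 1.18 bar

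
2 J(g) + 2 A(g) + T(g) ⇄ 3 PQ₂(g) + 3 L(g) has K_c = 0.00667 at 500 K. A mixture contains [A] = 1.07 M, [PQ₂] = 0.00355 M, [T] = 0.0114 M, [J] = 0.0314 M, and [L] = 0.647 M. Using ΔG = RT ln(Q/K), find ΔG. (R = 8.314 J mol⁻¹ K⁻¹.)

Q_c = [PQ₂]³·[L]³ / ([J]²·[A]²·[T]) = (0.00355)³·(0.647)³ / ((0.0314)²·(1.07)²·(0.0114)) = 9.42×10⁻⁴
ΔG = RT ln(Q_c/K_c) = (8.314 J mol⁻¹ K⁻¹)(500 K) × ln(9.42×10⁻⁴/0.00667)
   = (4.157 kJ/mol)(-1.957) = -8.14 kJ/mol
ΔG < 0, so the forward reaction is spontaneous (proceeds forward).

ΔG = -8.14 kJ/mol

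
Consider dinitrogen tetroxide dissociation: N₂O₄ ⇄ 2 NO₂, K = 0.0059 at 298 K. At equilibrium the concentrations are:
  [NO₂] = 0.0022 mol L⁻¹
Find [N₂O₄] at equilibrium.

At equilibrium, K = [NO₂]² / [N₂O₄] = 0.0059.
(0.0022)² / ([N₂O₄]) = 0.0059
[N₂O₄] = 8.20×10⁻⁴ = 8.2×10⁻⁴ mol L⁻¹

[N₂O₄] = 8.2×10⁻⁴ mol L⁻¹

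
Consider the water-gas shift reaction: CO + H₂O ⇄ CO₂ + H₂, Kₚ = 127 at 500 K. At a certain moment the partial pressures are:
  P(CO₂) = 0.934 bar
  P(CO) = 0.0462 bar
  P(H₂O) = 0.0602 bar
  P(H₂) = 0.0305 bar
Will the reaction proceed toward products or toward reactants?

Qₚ = P(CO₂)·P(H₂) / (P(CO)·P(H₂O)) = (0.934)·(0.0305) / ((0.0462)·(0.0602)) = 10.2
Qₚ = 10.2 < Kₚ = 127, so the forward reaction proceeds.

toward products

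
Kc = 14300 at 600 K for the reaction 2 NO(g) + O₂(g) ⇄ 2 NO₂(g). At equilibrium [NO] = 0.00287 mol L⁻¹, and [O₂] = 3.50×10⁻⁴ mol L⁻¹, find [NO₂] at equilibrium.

At equilibrium, Kc = [NO₂]² / ([NO]²·[O₂]) = 14300.
([NO₂])² / ((0.00287)²·(3.50×10⁻⁴)) = 14300
[NO₂]² = 4.12×10⁻⁵ ⇒ [NO₂] = 0.00642 mol L⁻¹

[NO₂] = 0.00642 mol L⁻¹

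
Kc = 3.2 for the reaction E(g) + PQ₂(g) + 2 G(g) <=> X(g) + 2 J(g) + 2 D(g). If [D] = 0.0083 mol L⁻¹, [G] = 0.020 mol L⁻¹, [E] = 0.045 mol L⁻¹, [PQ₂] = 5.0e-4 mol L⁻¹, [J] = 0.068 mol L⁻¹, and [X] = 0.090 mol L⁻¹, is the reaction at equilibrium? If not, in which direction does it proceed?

Qc = [X]·[J]²·[D]² / ([E]·[PQ₂]·[G]²) = (0.090)·(0.068)²·(0.0083)² / ((0.045)·(5.0e-4)·(0.020)²) = 3.2
Qc = 3.2 = Kc, so the system is already at equilibrium.

neither direction; the system is at equilibrium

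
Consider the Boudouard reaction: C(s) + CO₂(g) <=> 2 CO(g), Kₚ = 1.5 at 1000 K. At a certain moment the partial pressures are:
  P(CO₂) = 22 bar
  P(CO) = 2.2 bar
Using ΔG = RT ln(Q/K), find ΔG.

(C is a pure solid — omitted from Qₚ.)
Qₚ = P(CO)² / P(CO₂) = (2.2)² / (22) = 0.220
ΔG = RT ln(Qₚ/Kₚ) = (8.314 J mol⁻¹ K⁻¹)(1000 K) × ln(0.220/1.5)
   = (8.314 kJ/mol)(-1.920) = -16.0 kJ/mol
ΔG < 0, so the forward reaction is spontaneous (proceeds forward).

ΔG = -16.0 kJ/mol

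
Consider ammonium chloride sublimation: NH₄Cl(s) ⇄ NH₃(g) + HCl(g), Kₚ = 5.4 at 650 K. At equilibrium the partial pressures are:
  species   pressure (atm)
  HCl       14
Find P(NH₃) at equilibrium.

P(NH₃) = 0.39 atm

(NH₄Cl is a pure solid — omitted from Kₚ.)
At equilibrium, Kₚ = P(NH₃)·P(HCl) = 5.4.
(P(NH₃))·(14) = 5.4
P(NH₃) = 0.386 = 0.39 atm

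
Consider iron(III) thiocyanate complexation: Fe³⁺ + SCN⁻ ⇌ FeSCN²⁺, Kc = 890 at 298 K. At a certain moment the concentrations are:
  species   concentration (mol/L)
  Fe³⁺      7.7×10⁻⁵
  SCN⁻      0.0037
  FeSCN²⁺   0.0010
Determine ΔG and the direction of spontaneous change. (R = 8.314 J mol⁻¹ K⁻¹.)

ΔG = 3.40 kJ/mol; the forward reaction is non-spontaneous

Qc = [FeSCN²⁺] / ([Fe³⁺]·[SCN⁻]) = (0.0010) / ((7.7×10⁻⁵)·(0.0037)) = 3510
ΔG = RT ln(Qc/Kc) = (8.314 J mol⁻¹ K⁻¹)(298 K) × ln(3510/890)
   = (2.478 kJ/mol)(1.372) = 3.40 kJ/mol
ΔG > 0, so the forward reaction is non-spontaneous (proceeds in reverse).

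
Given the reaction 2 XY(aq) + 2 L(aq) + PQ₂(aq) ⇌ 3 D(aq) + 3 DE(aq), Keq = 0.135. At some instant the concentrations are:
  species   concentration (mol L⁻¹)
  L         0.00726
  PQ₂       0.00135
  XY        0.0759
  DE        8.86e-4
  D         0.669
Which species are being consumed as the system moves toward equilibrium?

D, DE (products)

Q = [D]³·[DE]³ / ([XY]²·[L]²·[PQ₂]) = (0.669)³·(8.86e-4)³ / ((0.0759)²·(0.00726)²·(0.00135)) = 0.508
Q = 0.508 > Keq = 0.135: net reverse reaction.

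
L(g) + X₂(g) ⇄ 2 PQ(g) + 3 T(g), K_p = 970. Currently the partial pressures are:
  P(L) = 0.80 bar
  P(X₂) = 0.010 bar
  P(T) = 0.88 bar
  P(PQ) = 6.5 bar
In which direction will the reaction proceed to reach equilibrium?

Q_p = P(PQ)²·P(T)³ / (P(L)·P(X₂)) = (6.5)²·(0.88)³ / ((0.80)·(0.010)) = 3600
Q_p = 3600 > K_p = 970, so the reverse reaction proceeds.

toward reactants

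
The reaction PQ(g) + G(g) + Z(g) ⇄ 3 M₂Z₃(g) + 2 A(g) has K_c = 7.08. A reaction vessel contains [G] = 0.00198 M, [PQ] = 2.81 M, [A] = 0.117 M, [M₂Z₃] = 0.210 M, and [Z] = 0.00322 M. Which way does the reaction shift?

at equilibrium

Q_c = [M₂Z₃]³·[A]² / ([PQ]·[G]·[Z]) = (0.210)³·(0.117)² / ((2.81)·(0.00198)·(0.00322)) = 7.08
Q_c = 7.08 = K_c, so the system is already at equilibrium.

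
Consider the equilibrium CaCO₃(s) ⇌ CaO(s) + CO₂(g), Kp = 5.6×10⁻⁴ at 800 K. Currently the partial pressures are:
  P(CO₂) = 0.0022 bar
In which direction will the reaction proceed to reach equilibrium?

(CaCO₃, CaO are pure solids — omitted from Qp.)
Qp = P(CO₂) = 0.0022
Qp = 0.0022 > Kp = 5.6×10⁻⁴, so the reverse reaction proceeds.

in the reverse direction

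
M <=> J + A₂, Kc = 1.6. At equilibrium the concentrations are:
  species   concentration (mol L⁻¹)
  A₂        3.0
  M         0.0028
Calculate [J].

At equilibrium, Kc = [J]·[A₂] / [M] = 1.6.
([J])·(3.0) / (0.0028) = 1.6
[J] = 0.00149 = 0.0015 mol L⁻¹

[J] = 0.0015 mol L⁻¹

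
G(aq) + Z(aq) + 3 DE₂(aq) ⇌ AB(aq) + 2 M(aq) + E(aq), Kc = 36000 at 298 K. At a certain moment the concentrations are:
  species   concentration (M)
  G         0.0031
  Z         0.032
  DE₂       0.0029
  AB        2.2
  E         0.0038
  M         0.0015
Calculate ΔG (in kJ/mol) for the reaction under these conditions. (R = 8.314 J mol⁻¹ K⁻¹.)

Qc = [AB]·[M]²·[E] / ([G]·[Z]·[DE₂]³) = (2.2)·(0.0015)²·(0.0038) / ((0.0031)·(0.032)·(0.0029)³) = 7770
ΔG = RT ln(Qc/Kc) = (8.314 J mol⁻¹ K⁻¹)(298 K) × ln(7770/36000)
   = (2.478 kJ/mol)(-1.533) = -3.80 kJ/mol
ΔG < 0, so the forward reaction is spontaneous (proceeds forward).

ΔG = -3.80 kJ/mol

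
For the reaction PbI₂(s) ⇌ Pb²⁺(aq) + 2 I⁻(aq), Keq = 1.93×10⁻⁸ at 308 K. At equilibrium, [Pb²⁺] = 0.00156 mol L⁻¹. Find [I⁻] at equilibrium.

(PbI₂ is a pure solid — omitted from Keq.)
At equilibrium, Keq = [Pb²⁺]·[I⁻]² = 1.93×10⁻⁸.
(0.00156)·([I⁻])² = 1.93×10⁻⁸
[I⁻]² = 1.24×10⁻⁵ ⇒ [I⁻] = 0.00352 mol L⁻¹

[I⁻] = 0.00352 mol L⁻¹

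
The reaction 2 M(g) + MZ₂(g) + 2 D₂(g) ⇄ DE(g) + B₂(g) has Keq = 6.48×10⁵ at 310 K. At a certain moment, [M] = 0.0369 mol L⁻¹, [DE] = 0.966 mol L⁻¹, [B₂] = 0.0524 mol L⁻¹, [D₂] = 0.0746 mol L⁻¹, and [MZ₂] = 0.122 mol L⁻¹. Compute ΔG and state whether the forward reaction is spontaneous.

Q = [DE]·[B₂] / ([M]²·[MZ₂]·[D₂]²) = (0.966)·(0.0524) / ((0.0369)²·(0.122)·(0.0746)²) = 54800
ΔG = RT ln(Q/Keq) = (8.314 J mol⁻¹ K⁻¹)(310 K) × ln(54800/6.48×10⁵)
   = (2.577 kJ/mol)(-2.470) = -6.37 kJ/mol
ΔG < 0, so the forward reaction is spontaneous (proceeds forward).

ΔG = -6.37 kJ/mol; the forward reaction is spontaneous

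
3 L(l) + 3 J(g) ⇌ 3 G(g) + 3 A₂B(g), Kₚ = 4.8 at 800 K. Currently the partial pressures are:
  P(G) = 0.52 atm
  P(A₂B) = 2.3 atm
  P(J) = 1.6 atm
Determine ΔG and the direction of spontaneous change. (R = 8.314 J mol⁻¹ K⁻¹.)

(L is a pure liquid — omitted from Qₚ.)
Qₚ = P(G)³·P(A₂B)³ / P(J)³ = (0.52)³·(2.3)³ / (1.6)³ = 0.418
ΔG = RT ln(Qₚ/Kₚ) = (8.314 J mol⁻¹ K⁻¹)(800 K) × ln(0.418/4.8)
   = (6.651 kJ/mol)(-2.441) = -16.2 kJ/mol
ΔG < 0, so the forward reaction is spontaneous (proceeds forward).

ΔG = -16.2 kJ/mol; the forward reaction is spontaneous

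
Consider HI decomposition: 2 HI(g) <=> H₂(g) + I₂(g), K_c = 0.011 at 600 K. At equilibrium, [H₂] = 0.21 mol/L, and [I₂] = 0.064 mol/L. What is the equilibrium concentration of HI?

[HI] = 1.1 mol/L

At equilibrium, K_c = [H₂]·[I₂] / [HI]² = 0.011.
(0.21)·(0.064) / ([HI])² = 0.011
[HI]² = 1.22 ⇒ [HI] = 1.1 mol/L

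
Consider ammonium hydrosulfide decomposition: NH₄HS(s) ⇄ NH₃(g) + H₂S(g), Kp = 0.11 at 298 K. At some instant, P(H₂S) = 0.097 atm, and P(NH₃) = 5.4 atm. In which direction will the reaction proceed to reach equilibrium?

toward reactants

(NH₄HS is a pure solid — omitted from Qp.)
Qp = P(NH₃)·P(H₂S) = (5.4)·(0.097) = 0.52
Qp = 0.52 > Kp = 0.11, so the reverse reaction proceeds.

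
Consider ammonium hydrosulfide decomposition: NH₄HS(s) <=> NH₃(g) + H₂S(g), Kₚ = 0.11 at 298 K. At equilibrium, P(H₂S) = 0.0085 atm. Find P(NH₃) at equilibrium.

(NH₄HS is a pure solid — omitted from Kₚ.)
At equilibrium, Kₚ = P(NH₃)·P(H₂S) = 0.11.
(P(NH₃))·(0.0085) = 0.11
P(NH₃) = 12.9 = 13 atm

P(NH₃) = 13 atm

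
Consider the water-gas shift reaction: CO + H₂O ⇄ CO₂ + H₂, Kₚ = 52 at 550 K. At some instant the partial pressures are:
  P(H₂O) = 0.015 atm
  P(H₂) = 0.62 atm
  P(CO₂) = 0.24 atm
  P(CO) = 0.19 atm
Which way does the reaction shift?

at equilibrium

Qₚ = P(CO₂)·P(H₂) / (P(CO)·P(H₂O)) = (0.24)·(0.62) / ((0.19)·(0.015)) = 52
Qₚ = 52 = Kₚ, so the system is already at equilibrium.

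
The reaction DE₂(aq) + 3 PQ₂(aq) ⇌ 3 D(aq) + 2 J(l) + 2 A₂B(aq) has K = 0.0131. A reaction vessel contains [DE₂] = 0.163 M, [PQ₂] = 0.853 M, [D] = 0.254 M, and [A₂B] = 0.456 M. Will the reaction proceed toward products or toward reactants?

in the reverse direction

(J is a pure liquid — omitted from Q.)
Q = [D]³·[A₂B]² / ([DE₂]·[PQ₂]³) = (0.254)³·(0.456)² / ((0.163)·(0.853)³) = 0.0337
Q = 0.0337 > K = 0.0131, so the reverse reaction proceeds.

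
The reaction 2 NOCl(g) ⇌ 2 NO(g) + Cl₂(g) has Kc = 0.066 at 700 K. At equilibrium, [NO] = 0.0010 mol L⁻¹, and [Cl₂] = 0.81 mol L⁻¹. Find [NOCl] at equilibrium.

At equilibrium, Kc = [NO]²·[Cl₂] / [NOCl]² = 0.066.
(0.0010)²·(0.81) / ([NOCl])² = 0.066
[NOCl]² = 1.23×10⁻⁵ ⇒ [NOCl] = 0.0035 mol L⁻¹

[NOCl] = 0.0035 mol L⁻¹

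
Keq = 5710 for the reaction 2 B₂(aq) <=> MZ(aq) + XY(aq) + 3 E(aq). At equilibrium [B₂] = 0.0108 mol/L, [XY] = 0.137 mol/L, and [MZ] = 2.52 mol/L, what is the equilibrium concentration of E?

At equilibrium, Keq = [MZ]·[XY]·[E]³ / [B₂]² = 5710.
(2.52)·(0.137)·([E])³ / (0.0108)² = 5710
[E]³ = 1.93 ⇒ [E] = 1.24 mol/L

[E] = 1.24 mol/L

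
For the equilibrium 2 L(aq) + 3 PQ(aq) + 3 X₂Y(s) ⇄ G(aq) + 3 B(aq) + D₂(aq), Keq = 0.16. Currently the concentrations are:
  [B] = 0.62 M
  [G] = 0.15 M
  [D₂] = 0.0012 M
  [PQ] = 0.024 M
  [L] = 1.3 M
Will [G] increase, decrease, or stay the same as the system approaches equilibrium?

decrease

(X₂Y is a pure solid — omitted from Q.)
Q = [G]·[B]³·[D₂] / ([L]²·[PQ]³) = (0.15)·(0.62)³·(0.0012) / ((1.3)²·(0.024)³) = 1.8
Q = 1.8 > Keq = 0.16: net reverse reaction.
G is a product, so it decreases.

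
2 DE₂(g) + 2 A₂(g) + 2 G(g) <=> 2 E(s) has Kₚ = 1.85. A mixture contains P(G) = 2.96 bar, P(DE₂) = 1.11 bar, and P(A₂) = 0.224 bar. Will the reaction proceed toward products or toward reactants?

(E is a pure solid — omitted from Qₚ.)
Qₚ = 1 / (P(DE₂)²·P(A₂)²·P(G)²) = 1 / ((1.11)²·(0.224)²·(2.96)²) = 1.85
Qₚ = 1.85 = Kₚ, so the system is already at equilibrium.

neither direction; the system is at equilibrium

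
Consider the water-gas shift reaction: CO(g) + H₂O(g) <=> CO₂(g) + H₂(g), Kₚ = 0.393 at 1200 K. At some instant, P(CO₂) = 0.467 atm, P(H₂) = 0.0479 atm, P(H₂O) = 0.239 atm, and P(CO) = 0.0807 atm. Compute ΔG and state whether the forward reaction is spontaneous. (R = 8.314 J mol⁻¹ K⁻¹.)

ΔG = 10.8 kJ/mol; the forward reaction is non-spontaneous

Qₚ = P(CO₂)·P(H₂) / (P(CO)·P(H₂O)) = (0.467)·(0.0479) / ((0.0807)·(0.239)) = 1.16
ΔG = RT ln(Qₚ/Kₚ) = (8.314 J mol⁻¹ K⁻¹)(1200 K) × ln(1.16/0.393)
   = (9.977 kJ/mol)(1.082) = 10.8 kJ/mol
ΔG > 0, so the forward reaction is non-spontaneous (proceeds in reverse).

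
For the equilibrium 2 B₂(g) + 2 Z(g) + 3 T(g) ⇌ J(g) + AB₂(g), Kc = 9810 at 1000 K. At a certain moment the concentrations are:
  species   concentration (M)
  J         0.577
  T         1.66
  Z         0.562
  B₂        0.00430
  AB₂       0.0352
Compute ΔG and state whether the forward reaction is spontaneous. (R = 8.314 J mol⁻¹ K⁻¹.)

Qc = [J]·[AB₂] / ([B₂]²·[Z]²·[T]³) = (0.577)·(0.0352) / ((0.00430)²·(0.562)²·(1.66)³) = 760
ΔG = RT ln(Qc/Kc) = (8.314 J mol⁻¹ K⁻¹)(1000 K) × ln(760/9810)
   = (8.314 kJ/mol)(-2.558) = -21.3 kJ/mol
ΔG < 0, so the forward reaction is spontaneous (proceeds forward).

ΔG = -21.3 kJ/mol; the forward reaction is spontaneous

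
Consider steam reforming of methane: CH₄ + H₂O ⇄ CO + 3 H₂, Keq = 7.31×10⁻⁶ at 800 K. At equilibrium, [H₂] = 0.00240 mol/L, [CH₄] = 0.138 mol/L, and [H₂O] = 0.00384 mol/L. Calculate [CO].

At equilibrium, Keq = [CO]·[H₂]³ / ([CH₄]·[H₂O]) = 7.31×10⁻⁶.
([CO])·(0.00240)³ / ((0.138)·(0.00384)) = 7.31×10⁻⁶
[CO] = 0.280 mol/L

[CO] = 0.280 mol/L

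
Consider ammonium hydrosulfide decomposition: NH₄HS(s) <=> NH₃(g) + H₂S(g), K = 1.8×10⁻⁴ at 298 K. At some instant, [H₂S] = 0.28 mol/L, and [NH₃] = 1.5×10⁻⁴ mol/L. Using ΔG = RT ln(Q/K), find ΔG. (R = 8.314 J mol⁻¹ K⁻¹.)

(NH₄HS is a pure solid — omitted from Q.)
Q = [NH₃]·[H₂S] = (1.5×10⁻⁴)·(0.28) = 4.20×10⁻⁵
ΔG = RT ln(Q/K) = (8.314 J mol⁻¹ K⁻¹)(298 K) × ln(4.20×10⁻⁵/1.8×10⁻⁴)
   = (2.478 kJ/mol)(-1.455) = -3.61 kJ/mol
ΔG < 0, so the forward reaction is spontaneous (proceeds forward).

ΔG = -3.61 kJ/mol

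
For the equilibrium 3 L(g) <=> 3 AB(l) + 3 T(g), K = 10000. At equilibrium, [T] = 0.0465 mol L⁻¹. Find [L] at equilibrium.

[L] = 0.00216 mol L⁻¹

(AB is a pure liquid — omitted from K.)
At equilibrium, K = [T]³ / [L]³ = 10000.
(0.0465)³ / ([L])³ = 10000
[L]³ = 1.01×10⁻⁸ ⇒ [L] = 0.00216 mol L⁻¹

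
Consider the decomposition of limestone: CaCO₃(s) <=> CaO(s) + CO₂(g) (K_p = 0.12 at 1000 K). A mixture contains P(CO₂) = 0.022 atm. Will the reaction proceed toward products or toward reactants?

(CaCO₃, CaO are pure solids — omitted from Q_p.)
Q_p = P(CO₂) = 0.022
Q_p = 0.022 < K_p = 0.12, so the forward reaction proceeds.

to the right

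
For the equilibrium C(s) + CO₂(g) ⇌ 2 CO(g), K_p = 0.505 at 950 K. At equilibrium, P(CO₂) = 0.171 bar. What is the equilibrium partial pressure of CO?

(C is a pure solid — omitted from K_p.)
At equilibrium, K_p = P(CO)² / P(CO₂) = 0.505.
(P(CO))² / (0.171) = 0.505
P(CO)² = 0.0864 ⇒ P(CO) = 0.294 bar

P(CO) = 0.294 bar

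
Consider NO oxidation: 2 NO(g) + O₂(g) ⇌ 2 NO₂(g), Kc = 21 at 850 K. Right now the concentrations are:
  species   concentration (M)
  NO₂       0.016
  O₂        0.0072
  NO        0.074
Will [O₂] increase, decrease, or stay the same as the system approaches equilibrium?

decrease

Qc = [NO₂]² / ([NO]²·[O₂]) = (0.016)² / ((0.074)²·(0.0072)) = 6.5
Qc = 6.5 < Kc = 21: net forward reaction.
O₂ is a reactant, so it decreases.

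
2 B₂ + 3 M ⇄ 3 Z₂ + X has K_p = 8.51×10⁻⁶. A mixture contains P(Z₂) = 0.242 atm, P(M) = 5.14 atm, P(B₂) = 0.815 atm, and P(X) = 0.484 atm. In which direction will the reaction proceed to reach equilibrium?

reverse (toward reactants)

Q_p = P(Z₂)³·P(X) / (P(B₂)²·P(M)³) = (0.242)³·(0.484) / ((0.815)²·(5.14)³) = 7.60×10⁻⁵
Q_p = 7.60×10⁻⁵ > K_p = 8.51×10⁻⁶, so the reverse reaction proceeds.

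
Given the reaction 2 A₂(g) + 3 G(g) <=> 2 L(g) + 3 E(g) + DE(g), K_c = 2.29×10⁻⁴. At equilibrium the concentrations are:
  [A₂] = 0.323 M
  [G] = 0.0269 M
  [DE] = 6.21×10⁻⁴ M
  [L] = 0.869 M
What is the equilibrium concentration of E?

At equilibrium, K_c = [L]²·[E]³·[DE] / ([A₂]²·[G]³) = 2.29×10⁻⁴.
(0.869)²·([E])³·(6.21×10⁻⁴) / ((0.323)²·(0.0269)³) = 2.29×10⁻⁴
[E]³ = 9.92×10⁻⁷ ⇒ [E] = 0.00997 M

[E] = 0.00997 M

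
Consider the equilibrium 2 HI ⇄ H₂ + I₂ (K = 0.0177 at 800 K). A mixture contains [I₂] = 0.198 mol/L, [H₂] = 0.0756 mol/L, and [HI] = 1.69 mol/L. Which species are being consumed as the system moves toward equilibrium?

Q = [H₂]·[I₂] / [HI]² = (0.0756)·(0.198) / (1.69)² = 0.00524
Q = 0.00524 < K = 0.0177: net forward reaction.

HI (reactants)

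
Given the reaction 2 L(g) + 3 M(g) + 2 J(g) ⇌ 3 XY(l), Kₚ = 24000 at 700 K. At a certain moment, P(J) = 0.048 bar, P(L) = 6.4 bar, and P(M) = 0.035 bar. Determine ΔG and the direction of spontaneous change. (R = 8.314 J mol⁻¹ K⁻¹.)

(XY is a pure liquid — omitted from Qₚ.)
Qₚ = 1 / (P(L)²·P(M)³·P(J)²) = 1 / ((6.4)²·(0.035)³·(0.048)²) = 2.47×10⁵
ΔG = RT ln(Qₚ/Kₚ) = (8.314 J mol⁻¹ K⁻¹)(700 K) × ln(2.47×10⁵/24000)
   = (5.820 kJ/mol)(2.331) = 13.6 kJ/mol
ΔG > 0, so the forward reaction is non-spontaneous (proceeds in reverse).

ΔG = 13.6 kJ/mol; the forward reaction is non-spontaneous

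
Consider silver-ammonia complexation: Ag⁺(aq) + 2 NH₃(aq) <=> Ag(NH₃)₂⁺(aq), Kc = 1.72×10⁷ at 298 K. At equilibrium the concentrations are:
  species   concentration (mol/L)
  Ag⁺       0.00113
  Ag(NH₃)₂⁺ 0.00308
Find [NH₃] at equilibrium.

[NH₃] = 3.98×10⁻⁴ mol/L

At equilibrium, Kc = [Ag(NH₃)₂⁺] / ([Ag⁺]·[NH₃]²) = 1.72×10⁷.
(0.00308) / ((0.00113)·([NH₃])²) = 1.72×10⁷
[NH₃]² = 1.58×10⁻⁷ ⇒ [NH₃] = 3.98×10⁻⁴ mol/L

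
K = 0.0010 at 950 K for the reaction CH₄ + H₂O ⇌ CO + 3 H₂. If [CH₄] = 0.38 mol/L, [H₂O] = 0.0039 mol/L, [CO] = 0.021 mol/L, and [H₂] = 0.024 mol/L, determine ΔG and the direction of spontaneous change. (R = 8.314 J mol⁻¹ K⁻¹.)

ΔG = -12.9 kJ/mol; the forward reaction is spontaneous

Q = [CO]·[H₂]³ / ([CH₄]·[H₂O]) = (0.021)·(0.024)³ / ((0.38)·(0.0039)) = 1.96e-4
ΔG = RT ln(Q/K) = (8.314 J mol⁻¹ K⁻¹)(950 K) × ln(1.96e-4/0.0010)
   = (7.898 kJ/mol)(-1.630) = -12.9 kJ/mol
ΔG < 0, so the forward reaction is spontaneous (proceeds forward).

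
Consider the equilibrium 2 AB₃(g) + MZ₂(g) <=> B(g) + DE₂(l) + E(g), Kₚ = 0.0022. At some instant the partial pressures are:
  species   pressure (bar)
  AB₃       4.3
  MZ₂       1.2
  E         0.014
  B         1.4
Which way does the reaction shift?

(DE₂ is a pure liquid — omitted from Qₚ.)
Qₚ = P(B)·P(E) / (P(AB₃)²·P(MZ₂)) = (1.4)·(0.014) / ((4.3)²·(1.2)) = 8.8e-4
Qₚ = 8.8e-4 < Kₚ = 0.0022, so the forward reaction proceeds.

in the forward direction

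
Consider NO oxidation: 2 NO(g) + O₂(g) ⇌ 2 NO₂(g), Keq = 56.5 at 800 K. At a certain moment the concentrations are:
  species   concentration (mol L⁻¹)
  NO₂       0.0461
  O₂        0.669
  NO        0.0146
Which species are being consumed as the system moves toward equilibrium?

NO, O₂ (reactants)

Q = [NO₂]² / ([NO]²·[O₂]) = (0.0461)² / ((0.0146)²·(0.669)) = 14.9
Q = 14.9 < Keq = 56.5: net forward reaction.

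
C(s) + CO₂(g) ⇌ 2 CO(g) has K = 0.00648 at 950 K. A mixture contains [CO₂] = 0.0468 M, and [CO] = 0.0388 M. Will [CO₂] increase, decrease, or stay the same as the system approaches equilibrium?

increase

(C is a pure solid — omitted from Q.)
Q = [CO]² / [CO₂] = (0.0388)² / (0.0468) = 0.0322
Q = 0.0322 > K = 0.00648: net reverse reaction.
CO₂ is a reactant, so it increases.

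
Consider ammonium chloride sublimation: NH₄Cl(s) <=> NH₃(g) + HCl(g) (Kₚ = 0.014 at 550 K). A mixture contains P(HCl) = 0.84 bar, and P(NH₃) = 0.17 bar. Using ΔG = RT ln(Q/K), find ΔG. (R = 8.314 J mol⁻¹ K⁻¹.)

ΔG = 10.6 kJ/mol

(NH₄Cl is a pure solid — omitted from Qₚ.)
Qₚ = P(NH₃)·P(HCl) = (0.17)·(0.84) = 0.143
ΔG = RT ln(Qₚ/Kₚ) = (8.314 J mol⁻¹ K⁻¹)(550 K) × ln(0.143/0.014)
   = (4.573 kJ/mol)(2.324) = 10.6 kJ/mol
ΔG > 0, so the forward reaction is non-spontaneous (proceeds in reverse).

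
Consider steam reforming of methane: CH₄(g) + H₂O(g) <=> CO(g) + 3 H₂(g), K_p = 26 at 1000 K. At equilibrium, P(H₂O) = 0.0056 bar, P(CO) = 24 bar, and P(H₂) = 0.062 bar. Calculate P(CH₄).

P(CH₄) = 0.039 bar

At equilibrium, K_p = P(CO)·P(H₂)³ / (P(CH₄)·P(H₂O)) = 26.
(24)·(0.062)³ / ((P(CH₄))·(0.0056)) = 26
P(CH₄) = 0.0393 = 0.039 bar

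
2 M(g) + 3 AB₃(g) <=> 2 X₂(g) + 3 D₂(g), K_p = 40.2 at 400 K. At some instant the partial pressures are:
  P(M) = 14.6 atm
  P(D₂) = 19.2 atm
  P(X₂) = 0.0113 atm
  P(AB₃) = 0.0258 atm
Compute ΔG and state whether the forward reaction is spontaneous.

Q_p = P(X₂)²·P(D₂)³ / (P(M)²·P(AB₃)³) = (0.0113)²·(19.2)³ / ((14.6)²·(0.0258)³) = 247
ΔG = RT ln(Q_p/K_p) = (8.314 J mol⁻¹ K⁻¹)(400 K) × ln(247/40.2)
   = (3.326 kJ/mol)(1.816) = 6.04 kJ/mol
ΔG > 0, so the forward reaction is non-spontaneous (proceeds in reverse).

ΔG = 6.04 kJ/mol; the forward reaction is non-spontaneous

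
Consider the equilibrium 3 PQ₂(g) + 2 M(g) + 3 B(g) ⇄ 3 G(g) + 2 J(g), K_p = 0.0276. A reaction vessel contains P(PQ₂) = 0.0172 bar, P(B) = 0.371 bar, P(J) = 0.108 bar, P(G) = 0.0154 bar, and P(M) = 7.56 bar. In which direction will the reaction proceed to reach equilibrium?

toward products

Q_p = P(G)³·P(J)² / (P(PQ₂)³·P(M)²·P(B)³) = (0.0154)³·(0.108)² / ((0.0172)³·(7.56)²·(0.371)³) = 0.00287
Q_p = 0.00287 < K_p = 0.0276, so the forward reaction proceeds.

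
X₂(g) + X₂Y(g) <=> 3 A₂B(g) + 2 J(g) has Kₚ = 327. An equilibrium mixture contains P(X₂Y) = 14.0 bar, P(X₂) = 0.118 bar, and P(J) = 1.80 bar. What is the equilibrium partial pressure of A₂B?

P(A₂B) = 5.50 bar

At equilibrium, Kₚ = P(A₂B)³·P(J)² / (P(X₂)·P(X₂Y)) = 327.
(P(A₂B))³·(1.80)² / ((0.118)·(14.0)) = 327
P(A₂B)³ = 167 ⇒ P(A₂B) = 5.50 bar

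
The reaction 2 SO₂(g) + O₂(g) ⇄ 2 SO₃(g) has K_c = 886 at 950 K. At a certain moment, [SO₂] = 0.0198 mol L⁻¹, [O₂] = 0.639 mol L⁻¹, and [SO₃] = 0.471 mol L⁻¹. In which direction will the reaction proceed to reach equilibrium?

Q_c = [SO₃]² / ([SO₂]²·[O₂]) = (0.471)² / ((0.0198)²·(0.639)) = 886
Q_c = 886 = K_c, so the system is already at equilibrium.

neither direction; the system is at equilibrium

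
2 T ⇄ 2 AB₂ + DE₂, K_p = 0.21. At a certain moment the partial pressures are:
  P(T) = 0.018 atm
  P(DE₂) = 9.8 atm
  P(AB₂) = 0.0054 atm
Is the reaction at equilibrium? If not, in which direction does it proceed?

Q_p = P(AB₂)²·P(DE₂) / P(T)² = (0.0054)²·(9.8) / (0.018)² = 0.88
Q_p = 0.88 > K_p = 0.21, so the reverse reaction proceeds.

toward reactants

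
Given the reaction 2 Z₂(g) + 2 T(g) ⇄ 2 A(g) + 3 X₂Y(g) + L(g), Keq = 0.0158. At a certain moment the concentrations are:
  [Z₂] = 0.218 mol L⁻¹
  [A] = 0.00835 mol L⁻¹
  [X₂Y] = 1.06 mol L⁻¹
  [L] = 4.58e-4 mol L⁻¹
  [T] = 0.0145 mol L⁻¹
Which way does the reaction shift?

Q = [A]²·[X₂Y]³·[L] / ([Z₂]²·[T]²) = (0.00835)²·(1.06)³·(4.58e-4) / ((0.218)²·(0.0145)²) = 0.00381
Q = 0.00381 < Keq = 0.0158, so the forward reaction proceeds.

toward products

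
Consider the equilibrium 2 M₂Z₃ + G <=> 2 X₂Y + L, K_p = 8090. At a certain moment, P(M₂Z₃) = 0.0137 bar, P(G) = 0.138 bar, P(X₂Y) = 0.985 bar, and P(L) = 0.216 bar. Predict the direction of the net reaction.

no net change (already at equilibrium)

Q_p = P(X₂Y)²·P(L) / (P(M₂Z₃)²·P(G)) = (0.985)²·(0.216) / ((0.0137)²·(0.138)) = 8090
Q_p = 8090 = K_p, so the system is already at equilibrium.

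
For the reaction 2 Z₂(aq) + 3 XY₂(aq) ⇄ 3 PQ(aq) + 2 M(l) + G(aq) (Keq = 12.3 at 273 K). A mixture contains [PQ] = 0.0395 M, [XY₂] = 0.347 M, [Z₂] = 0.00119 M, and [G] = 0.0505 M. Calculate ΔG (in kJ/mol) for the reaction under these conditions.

(M is a pure liquid — omitted from Q.)
Q = [PQ]³·[G] / ([Z₂]²·[XY₂]³) = (0.0395)³·(0.0505) / ((0.00119)²·(0.347)³) = 52.6
ΔG = RT ln(Q/Keq) = (8.314 J mol⁻¹ K⁻¹)(273 K) × ln(52.6/12.3)
   = (2.270 kJ/mol)(1.453) = 3.30 kJ/mol
ΔG > 0, so the forward reaction is non-spontaneous (proceeds in reverse).

ΔG = 3.30 kJ/mol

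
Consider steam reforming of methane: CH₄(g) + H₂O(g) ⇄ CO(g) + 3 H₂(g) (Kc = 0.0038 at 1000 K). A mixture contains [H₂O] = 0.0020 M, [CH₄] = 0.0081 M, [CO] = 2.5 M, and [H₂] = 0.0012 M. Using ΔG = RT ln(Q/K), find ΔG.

Qc = [CO]·[H₂]³ / ([CH₄]·[H₂O]) = (2.5)·(0.0012)³ / ((0.0081)·(0.0020)) = 2.67e-4
ΔG = RT ln(Qc/Kc) = (8.314 J mol⁻¹ K⁻¹)(1000 K) × ln(2.67e-4/0.0038)
   = (8.314 kJ/mol)(-2.656) = -22.1 kJ/mol
ΔG < 0, so the forward reaction is spontaneous (proceeds forward).

ΔG = -22.1 kJ/mol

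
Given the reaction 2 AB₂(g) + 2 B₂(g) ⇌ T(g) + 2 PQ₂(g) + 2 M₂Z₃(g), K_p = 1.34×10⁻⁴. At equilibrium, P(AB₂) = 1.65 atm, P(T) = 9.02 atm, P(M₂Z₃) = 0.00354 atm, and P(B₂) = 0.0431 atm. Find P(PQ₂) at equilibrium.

At equilibrium, K_p = P(T)·P(PQ₂)²·P(M₂Z₃)² / (P(AB₂)²·P(B₂)²) = 1.34×10⁻⁴.
(9.02)·(P(PQ₂))²·(0.00354)² / ((1.65)²·(0.0431)²) = 1.34×10⁻⁴
P(PQ₂)² = 0.00600 ⇒ P(PQ₂) = 0.0774 atm

P(PQ₂) = 0.0774 atm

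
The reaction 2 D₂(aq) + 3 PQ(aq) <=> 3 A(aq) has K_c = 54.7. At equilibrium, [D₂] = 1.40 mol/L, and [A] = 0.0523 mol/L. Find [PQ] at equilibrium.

At equilibrium, K_c = [A]³ / ([D₂]²·[PQ]³) = 54.7.
(0.0523)³ / ((1.40)²·([PQ])³) = 54.7
[PQ]³ = 1.33e-6 ⇒ [PQ] = 0.0110 mol/L

[PQ] = 0.0110 mol/L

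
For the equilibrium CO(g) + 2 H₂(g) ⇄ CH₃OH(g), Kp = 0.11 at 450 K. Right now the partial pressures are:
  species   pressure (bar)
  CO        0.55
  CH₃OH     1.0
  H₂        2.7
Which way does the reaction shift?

reverse (toward reactants)

Qp = P(CH₃OH) / (P(CO)·P(H₂)²) = (1.0) / ((0.55)·(2.7)²) = 0.25
Qp = 0.25 > Kp = 0.11, so the reverse reaction proceeds.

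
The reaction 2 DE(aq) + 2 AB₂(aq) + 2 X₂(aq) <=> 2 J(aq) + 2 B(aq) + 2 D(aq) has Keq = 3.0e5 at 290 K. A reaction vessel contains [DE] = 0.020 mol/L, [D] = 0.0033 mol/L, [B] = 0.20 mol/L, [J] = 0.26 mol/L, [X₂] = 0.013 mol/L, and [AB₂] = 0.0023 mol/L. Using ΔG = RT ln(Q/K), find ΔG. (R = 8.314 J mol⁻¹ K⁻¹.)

ΔG = -3.12 kJ/mol

Q = [J]²·[B]²·[D]² / ([DE]²·[AB₂]²·[X₂]²) = (0.26)²·(0.20)²·(0.0033)² / ((0.020)²·(0.0023)²·(0.013)²) = 82300
ΔG = RT ln(Q/Keq) = (8.314 J mol⁻¹ K⁻¹)(290 K) × ln(82300/3.0e5)
   = (2.411 kJ/mol)(-1.293) = -3.12 kJ/mol
ΔG < 0, so the forward reaction is spontaneous (proceeds forward).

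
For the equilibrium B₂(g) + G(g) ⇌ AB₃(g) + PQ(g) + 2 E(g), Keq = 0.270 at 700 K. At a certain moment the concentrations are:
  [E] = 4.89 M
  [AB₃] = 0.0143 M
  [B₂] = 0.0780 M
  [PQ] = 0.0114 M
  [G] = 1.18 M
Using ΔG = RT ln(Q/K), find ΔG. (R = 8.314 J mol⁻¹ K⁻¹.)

ΔG = -10.8 kJ/mol

Q = [AB₃]·[PQ]·[E]² / ([B₂]·[G]) = (0.0143)·(0.0114)·(4.89)² / ((0.0780)·(1.18)) = 0.0424
ΔG = RT ln(Q/Keq) = (8.314 J mol⁻¹ K⁻¹)(700 K) × ln(0.0424/0.270)
   = (5.820 kJ/mol)(-1.851) = -10.8 kJ/mol
ΔG < 0, so the forward reaction is spontaneous (proceeds forward).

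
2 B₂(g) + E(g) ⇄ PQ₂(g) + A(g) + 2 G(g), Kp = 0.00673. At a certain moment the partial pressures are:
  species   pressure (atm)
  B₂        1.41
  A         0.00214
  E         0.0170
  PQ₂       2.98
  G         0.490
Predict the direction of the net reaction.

reverse (toward reactants)

Qp = P(PQ₂)·P(A)·P(G)² / (P(B₂)²·P(E)) = (2.98)·(0.00214)·(0.490)² / ((1.41)²·(0.0170)) = 0.0453
Qp = 0.0453 > Kp = 0.00673, so the reverse reaction proceeds.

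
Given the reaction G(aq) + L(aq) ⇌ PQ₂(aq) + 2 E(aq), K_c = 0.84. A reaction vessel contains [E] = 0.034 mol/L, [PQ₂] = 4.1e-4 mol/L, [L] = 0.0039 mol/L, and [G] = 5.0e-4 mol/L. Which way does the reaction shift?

Q_c = [PQ₂]·[E]² / ([G]·[L]) = (4.1e-4)·(0.034)² / ((5.0e-4)·(0.0039)) = 0.24
Q_c = 0.24 < K_c = 0.84, so the forward reaction proceeds.

in the forward direction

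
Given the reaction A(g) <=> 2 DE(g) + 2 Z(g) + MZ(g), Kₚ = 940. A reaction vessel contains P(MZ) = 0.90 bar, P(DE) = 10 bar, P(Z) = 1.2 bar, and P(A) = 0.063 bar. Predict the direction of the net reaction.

in the reverse direction

Qₚ = P(DE)²·P(Z)²·P(MZ) / P(A) = (10)²·(1.2)²·(0.90) / (0.063) = 2100
Qₚ = 2100 > Kₚ = 940, so the reverse reaction proceeds.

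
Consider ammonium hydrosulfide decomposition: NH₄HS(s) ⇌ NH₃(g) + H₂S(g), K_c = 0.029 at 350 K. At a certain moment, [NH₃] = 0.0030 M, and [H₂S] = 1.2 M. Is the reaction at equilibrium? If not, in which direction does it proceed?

(NH₄HS is a pure solid — omitted from Q_c.)
Q_c = [NH₃]·[H₂S] = (0.0030)·(1.2) = 0.0036
Q_c = 0.0036 < K_c = 0.029, so the forward reaction proceeds.

forward (toward products)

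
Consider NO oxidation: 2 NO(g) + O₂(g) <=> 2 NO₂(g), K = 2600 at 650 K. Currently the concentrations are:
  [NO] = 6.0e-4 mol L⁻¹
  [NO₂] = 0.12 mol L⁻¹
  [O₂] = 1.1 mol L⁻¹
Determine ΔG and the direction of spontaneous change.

ΔG = 14.3 kJ/mol; the forward reaction is non-spontaneous

Q = [NO₂]² / ([NO]²·[O₂]) = (0.12)² / ((6.0e-4)²·(1.1)) = 36400
ΔG = RT ln(Q/K) = (8.314 J mol⁻¹ K⁻¹)(650 K) × ln(36400/2600)
   = (5.404 kJ/mol)(2.639) = 14.3 kJ/mol
ΔG > 0, so the forward reaction is non-spontaneous (proceeds in reverse).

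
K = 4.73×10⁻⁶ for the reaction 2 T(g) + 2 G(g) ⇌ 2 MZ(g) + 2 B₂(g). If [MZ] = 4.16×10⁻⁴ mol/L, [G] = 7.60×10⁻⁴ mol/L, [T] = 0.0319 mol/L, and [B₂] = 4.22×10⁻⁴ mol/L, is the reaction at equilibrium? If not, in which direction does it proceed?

in the reverse direction

Q = [MZ]²·[B₂]² / ([T]²·[G]²) = (4.16×10⁻⁴)²·(4.22×10⁻⁴)² / ((0.0319)²·(7.60×10⁻⁴)²) = 5.24×10⁻⁵
Q = 5.24×10⁻⁵ > K = 4.73×10⁻⁶, so the reverse reaction proceeds.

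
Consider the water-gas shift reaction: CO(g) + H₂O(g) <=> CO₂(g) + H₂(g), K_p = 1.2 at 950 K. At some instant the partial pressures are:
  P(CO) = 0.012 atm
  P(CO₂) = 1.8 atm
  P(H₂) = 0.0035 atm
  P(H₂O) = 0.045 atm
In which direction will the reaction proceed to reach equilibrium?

in the reverse direction

Q_p = P(CO₂)·P(H₂) / (P(CO)·P(H₂O)) = (1.8)·(0.0035) / ((0.012)·(0.045)) = 12
Q_p = 12 > K_p = 1.2, so the reverse reaction proceeds.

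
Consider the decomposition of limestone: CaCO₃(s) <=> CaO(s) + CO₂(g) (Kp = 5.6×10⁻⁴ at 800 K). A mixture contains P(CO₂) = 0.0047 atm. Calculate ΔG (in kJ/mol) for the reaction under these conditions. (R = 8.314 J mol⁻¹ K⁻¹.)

(CaCO₃, CaO are pure solids — omitted from Qp.)
Qp = P(CO₂) = 0.00470
ΔG = RT ln(Qp/Kp) = (8.314 J mol⁻¹ K⁻¹)(800 K) × ln(0.00470/5.6×10⁻⁴)
   = (6.651 kJ/mol)(2.127) = 14.1 kJ/mol
ΔG > 0, so the forward reaction is non-spontaneous (proceeds in reverse).

ΔG = 14.1 kJ/mol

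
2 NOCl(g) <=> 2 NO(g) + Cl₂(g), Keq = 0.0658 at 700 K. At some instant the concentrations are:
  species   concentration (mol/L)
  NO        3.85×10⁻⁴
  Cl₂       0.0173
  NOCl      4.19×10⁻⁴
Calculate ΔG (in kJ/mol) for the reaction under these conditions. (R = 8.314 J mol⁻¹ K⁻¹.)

Q = [NO]²·[Cl₂] / [NOCl]² = (3.85×10⁻⁴)²·(0.0173) / (4.19×10⁻⁴)² = 0.0146
ΔG = RT ln(Q/Keq) = (8.314 J mol⁻¹ K⁻¹)(700 K) × ln(0.0146/0.0658)
   = (5.820 kJ/mol)(-1.506) = -8.76 kJ/mol
ΔG < 0, so the forward reaction is spontaneous (proceeds forward).

ΔG = -8.76 kJ/mol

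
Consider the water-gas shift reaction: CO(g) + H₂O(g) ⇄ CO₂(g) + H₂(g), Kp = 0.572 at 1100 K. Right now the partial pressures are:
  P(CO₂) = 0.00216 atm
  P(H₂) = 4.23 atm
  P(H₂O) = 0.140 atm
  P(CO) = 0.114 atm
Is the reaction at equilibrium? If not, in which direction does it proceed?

Qp = P(CO₂)·P(H₂) / (P(CO)·P(H₂O)) = (0.00216)·(4.23) / ((0.114)·(0.140)) = 0.572
Qp = 0.572 = Kp, so the system is already at equilibrium.

no net change (already at equilibrium)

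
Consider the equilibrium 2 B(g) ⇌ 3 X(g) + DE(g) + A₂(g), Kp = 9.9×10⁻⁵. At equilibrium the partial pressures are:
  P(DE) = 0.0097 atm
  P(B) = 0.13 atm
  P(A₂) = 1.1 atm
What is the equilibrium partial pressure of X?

P(X) = 0.054 atm

At equilibrium, Kp = P(X)³·P(DE)·P(A₂) / P(B)² = 9.9×10⁻⁵.
(P(X))³·(0.0097)·(1.1) / (0.13)² = 9.9×10⁻⁵
P(X)³ = 1.57×10⁻⁴ ⇒ P(X) = 0.054 atm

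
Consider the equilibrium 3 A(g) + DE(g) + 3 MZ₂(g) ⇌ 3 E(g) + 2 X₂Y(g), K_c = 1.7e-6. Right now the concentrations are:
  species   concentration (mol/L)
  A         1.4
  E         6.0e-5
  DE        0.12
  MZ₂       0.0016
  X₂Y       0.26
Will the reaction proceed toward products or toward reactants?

reverse (toward reactants)

Q_c = [E]³·[X₂Y]² / ([A]³·[DE]·[MZ₂]³) = (6.0e-5)³·(0.26)² / ((1.4)³·(0.12)·(0.0016)³) = 1.1e-5
Q_c = 1.1e-5 > K_c = 1.7e-6, so the reverse reaction proceeds.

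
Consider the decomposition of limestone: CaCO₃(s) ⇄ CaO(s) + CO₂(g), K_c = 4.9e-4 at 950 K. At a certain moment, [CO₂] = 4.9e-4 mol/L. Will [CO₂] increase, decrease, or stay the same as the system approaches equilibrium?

(CaCO₃, CaO are pure solids — omitted from Q_c.)
Q_c = [CO₂] = 4.9e-4
Q_c = 4.9e-4 = K_c; the system is at equilibrium.

stay the same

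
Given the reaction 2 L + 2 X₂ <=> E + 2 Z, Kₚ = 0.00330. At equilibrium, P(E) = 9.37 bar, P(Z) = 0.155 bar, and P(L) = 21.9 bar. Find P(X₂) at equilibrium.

P(X₂) = 0.377 bar

At equilibrium, Kₚ = P(E)·P(Z)² / (P(L)²·P(X₂)²) = 0.00330.
(9.37)·(0.155)² / ((21.9)²·(P(X₂))²) = 0.00330
P(X₂)² = 0.142 ⇒ P(X₂) = 0.377 bar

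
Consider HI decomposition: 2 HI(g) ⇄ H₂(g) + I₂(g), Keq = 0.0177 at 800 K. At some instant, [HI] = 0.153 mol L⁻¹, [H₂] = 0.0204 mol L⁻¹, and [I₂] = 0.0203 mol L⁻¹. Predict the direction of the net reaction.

neither direction; the system is at equilibrium

Q = [H₂]·[I₂] / [HI]² = (0.0204)·(0.0203) / (0.153)² = 0.0177
Q = 0.0177 = Keq, so the system is already at equilibrium.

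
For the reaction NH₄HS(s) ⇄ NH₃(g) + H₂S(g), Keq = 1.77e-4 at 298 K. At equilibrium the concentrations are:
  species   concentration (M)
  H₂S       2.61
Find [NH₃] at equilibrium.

(NH₄HS is a pure solid — omitted from Keq.)
At equilibrium, Keq = [NH₃]·[H₂S] = 1.77e-4.
([NH₃])·(2.61) = 1.77e-4
[NH₃] = 6.78e-5 M

[NH₃] = 6.78e-5 M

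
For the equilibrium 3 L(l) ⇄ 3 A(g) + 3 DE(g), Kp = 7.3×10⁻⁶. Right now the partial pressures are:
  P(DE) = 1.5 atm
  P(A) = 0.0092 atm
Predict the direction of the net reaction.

toward products

(L is a pure liquid — omitted from Qp.)
Qp = P(A)³·P(DE)³ = (0.0092)³·(1.5)³ = 2.6×10⁻⁶
Qp = 2.6×10⁻⁶ < Kp = 7.3×10⁻⁶, so the forward reaction proceeds.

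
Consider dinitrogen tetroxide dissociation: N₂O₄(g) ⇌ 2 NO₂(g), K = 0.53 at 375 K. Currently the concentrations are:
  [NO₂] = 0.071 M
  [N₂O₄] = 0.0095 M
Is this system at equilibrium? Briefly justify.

yes, at equilibrium

Q = [NO₂]² / [N₂O₄] = (0.071)² / (0.0095) = 0.53
Q = 0.53 = K; the system is at equilibrium.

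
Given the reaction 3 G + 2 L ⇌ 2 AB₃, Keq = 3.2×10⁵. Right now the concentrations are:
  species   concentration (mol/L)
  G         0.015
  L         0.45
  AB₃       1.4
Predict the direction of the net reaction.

Q = [AB₃]² / ([G]³·[L]²) = (1.4)² / ((0.015)³·(0.45)²) = 2.9×10⁶
Q = 2.9×10⁶ > Keq = 3.2×10⁵, so the reverse reaction proceeds.

reverse (toward reactants)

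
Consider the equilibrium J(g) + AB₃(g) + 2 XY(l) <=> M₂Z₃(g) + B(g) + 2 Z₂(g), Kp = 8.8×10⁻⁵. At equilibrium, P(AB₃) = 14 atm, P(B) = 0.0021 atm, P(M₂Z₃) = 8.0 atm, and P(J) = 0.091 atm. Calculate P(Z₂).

(XY is a pure liquid — omitted from Kp.)
At equilibrium, Kp = P(M₂Z₃)·P(B)·P(Z₂)² / (P(J)·P(AB₃)) = 8.8×10⁻⁵.
(8.0)·(0.0021)·(P(Z₂))² / ((0.091)·(14)) = 8.8×10⁻⁵
P(Z₂)² = 0.00667 ⇒ P(Z₂) = 0.082 atm

P(Z₂) = 0.082 atm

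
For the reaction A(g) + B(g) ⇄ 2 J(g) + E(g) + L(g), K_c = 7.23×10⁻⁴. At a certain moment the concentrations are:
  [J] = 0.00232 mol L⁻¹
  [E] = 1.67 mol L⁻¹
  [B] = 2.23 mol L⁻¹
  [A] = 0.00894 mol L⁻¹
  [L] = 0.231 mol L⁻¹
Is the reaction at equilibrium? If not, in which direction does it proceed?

to the right

Q_c = [J]²·[E]·[L] / ([A]·[B]) = (0.00232)²·(1.67)·(0.231) / ((0.00894)·(2.23)) = 1.04×10⁻⁴
Q_c = 1.04×10⁻⁴ < K_c = 7.23×10⁻⁴, so the forward reaction proceeds.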